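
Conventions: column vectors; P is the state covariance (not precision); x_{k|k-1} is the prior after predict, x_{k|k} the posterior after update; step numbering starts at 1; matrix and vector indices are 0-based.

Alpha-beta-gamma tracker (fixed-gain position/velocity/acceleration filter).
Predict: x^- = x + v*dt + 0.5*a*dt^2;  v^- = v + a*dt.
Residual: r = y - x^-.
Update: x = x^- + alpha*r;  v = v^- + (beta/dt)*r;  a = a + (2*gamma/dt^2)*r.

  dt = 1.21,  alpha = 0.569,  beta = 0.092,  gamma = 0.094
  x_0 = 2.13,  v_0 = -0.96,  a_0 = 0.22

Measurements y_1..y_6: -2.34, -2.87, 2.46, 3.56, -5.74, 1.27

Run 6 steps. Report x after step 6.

x_post = 0.1760

step 1: x_pred=1.1295  r=-3.4695  x^+=-0.8447  v^+=-0.9576  a^+=-0.2255
step 2: x_pred=-2.1684  r=-0.7016  x^+=-2.5676  v^+=-1.2838  a^+=-0.3156
step 3: x_pred=-4.3520  r=6.8120  x^+=-0.4760  v^+=-1.1477  a^+=0.5591
step 4: x_pred=-1.4554  r=5.0154  x^+=1.3984  v^+=-0.0898  a^+=1.2031
step 5: x_pred=2.1704  r=-7.9104  x^+=-2.3306  v^+=0.7645  a^+=0.1874
step 6: x_pred=-1.2684  r=2.5384  x^+=0.1760  v^+=1.1842  a^+=0.5133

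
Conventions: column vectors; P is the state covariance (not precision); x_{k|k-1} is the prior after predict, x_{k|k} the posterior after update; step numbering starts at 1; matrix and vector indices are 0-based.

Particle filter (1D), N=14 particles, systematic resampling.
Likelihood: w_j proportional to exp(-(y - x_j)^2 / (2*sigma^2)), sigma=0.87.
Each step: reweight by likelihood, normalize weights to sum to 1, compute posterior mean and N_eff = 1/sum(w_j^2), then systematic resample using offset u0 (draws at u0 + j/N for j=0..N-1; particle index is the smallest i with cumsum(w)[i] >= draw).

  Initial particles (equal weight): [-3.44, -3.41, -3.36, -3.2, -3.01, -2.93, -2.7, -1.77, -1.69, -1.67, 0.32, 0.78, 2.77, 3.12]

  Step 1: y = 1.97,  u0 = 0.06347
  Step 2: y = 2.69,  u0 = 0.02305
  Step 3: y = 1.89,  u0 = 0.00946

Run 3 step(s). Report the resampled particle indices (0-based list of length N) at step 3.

resampled_idx = [0, 1, 2, 2, 3, 4, 5, 6, 7, 7, 8, 10, 11, 12]

step 1: w=[0.0000, 0.0000, 0.0000, 0.0000, 0.0000, 0.0000, 0.0000, 0.0001, 0.0001, 0.0001, 0.1015, 0.2406, 0.4017, 0.2559]  mean=2.1310  Neff=3.3890  idx=[10, 11, 11, 11, 12, 12, 12, 12, 12, 12, 13, 13, 13, 13]
step 2: w=[0.0025, 0.0092, 0.0092, 0.0092, 0.1015, 0.1015, 0.1015, 0.1015, 0.1015, 0.1015, 0.0902, 0.0902, 0.0902, 0.0902]  mean=2.8355  Neff=10.5641  idx=[3, 4, 5, 6, 6, 7, 8, 8, 9, 10, 11, 11, 12, 13]
step 3: w=[0.0626, 0.0847, 0.0847, 0.0847, 0.0847, 0.0847, 0.0847, 0.0847, 0.0847, 0.0520, 0.0520, 0.0520, 0.0520, 0.0520]  mean=2.7364  Neff=13.3688  idx=[0, 1, 2, 2, 3, 4, 5, 6, 7, 7, 8, 10, 11, 12]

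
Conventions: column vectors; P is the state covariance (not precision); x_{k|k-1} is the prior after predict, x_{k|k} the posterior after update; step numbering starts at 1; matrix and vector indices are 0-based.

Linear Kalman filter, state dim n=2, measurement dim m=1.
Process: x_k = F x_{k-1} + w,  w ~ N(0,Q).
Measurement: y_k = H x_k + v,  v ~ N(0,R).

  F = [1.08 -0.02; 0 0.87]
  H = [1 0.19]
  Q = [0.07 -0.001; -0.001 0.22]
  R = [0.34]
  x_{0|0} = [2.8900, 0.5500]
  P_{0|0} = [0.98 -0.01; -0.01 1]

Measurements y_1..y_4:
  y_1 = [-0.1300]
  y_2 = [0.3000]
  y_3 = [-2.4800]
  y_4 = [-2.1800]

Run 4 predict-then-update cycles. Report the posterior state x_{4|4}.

x_post = [-1.5116, 0.0971]

step 1: x^-=[3.1102, 0.4785]  P^-=[1.2139 -0.0278; -0.0278 0.9769]  S=[1.5786]  K=[0.7656; 0.1000]  nu=[-3.3311]  x^+=[0.5598, 0.1455]  P^+=[0.2886 -0.1486; -0.1486 0.9611]
step 2: x^-=[0.6017, 0.1266]  P^-=[0.4134 -0.1574; -0.1574 0.9475]  S=[0.7278]  K=[0.5269; 0.0311]  nu=[-0.3257]  x^+=[0.4301, 0.1164]  P^+=[0.2113 -0.1693; -0.1693 0.9468]
step 3: x^-=[0.4621, 0.1013]  P^-=[0.3242 -0.1766; -0.1766 0.9366]  S=[0.6309]  K=[0.4607; 0.0022]  nu=[-2.9614]  x^+=[-0.9021, 0.0947]  P^+=[0.1903 -0.1772; -0.1772 0.9366]
step 4: x^-=[-0.9761, 0.0824]  P^-=[0.3000 -0.1838; -0.1838 0.9289]  S=[0.6037]  K=[0.4391; -0.0121]  nu=[-1.2195]  x^+=[-1.5116, 0.0971]  P^+=[0.1836 -0.1806; -0.1806 0.9288]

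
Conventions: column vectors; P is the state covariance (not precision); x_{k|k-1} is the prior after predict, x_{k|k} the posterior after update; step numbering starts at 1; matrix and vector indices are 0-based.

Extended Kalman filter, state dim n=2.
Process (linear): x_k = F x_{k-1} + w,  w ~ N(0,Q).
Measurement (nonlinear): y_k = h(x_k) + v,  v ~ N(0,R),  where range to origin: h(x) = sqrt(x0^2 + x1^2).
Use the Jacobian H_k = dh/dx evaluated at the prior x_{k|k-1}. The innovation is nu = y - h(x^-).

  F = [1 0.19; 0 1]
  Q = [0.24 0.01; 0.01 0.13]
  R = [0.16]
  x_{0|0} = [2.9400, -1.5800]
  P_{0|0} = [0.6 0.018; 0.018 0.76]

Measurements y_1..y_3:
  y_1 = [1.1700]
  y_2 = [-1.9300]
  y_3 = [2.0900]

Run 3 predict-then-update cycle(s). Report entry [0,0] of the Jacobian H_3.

H_jac[0,0] = -0.8253

step 1: x^-=[2.6398, -1.5800]  P^-=[0.8743 0.1724; 0.1724 0.8900]  H_jac=[0.8580 -0.5136]  S=[0.8865]  K=[0.7464; -0.3487]  nu=[-1.9065]  x^+=[1.2169, -0.9151]  P^+=[0.3805 0.4031; 0.4031 0.7822]
step 2: x^-=[1.0430, -0.9151]  P^-=[0.8019 0.5618; 0.5618 0.9122]  H_jac=[0.7517 -0.6595]  S=[0.4529]  K=[0.5129; -0.3960]  nu=[-3.3175]  x^+=[-0.6585, 0.3988]  P^+=[0.6828 0.6537; 0.6537 0.8412]
step 3: x^-=[-0.5827, 0.3988]  P^-=[1.2016 0.8236; 0.8236 0.9712]  H_jac=[-0.8253 0.5648]  S=[0.5204]  K=[-1.0117; -0.2521]  nu=[1.3839]  x^+=[-1.9828, 0.0499]  P^+=[0.6689 0.6908; 0.6908 0.9381]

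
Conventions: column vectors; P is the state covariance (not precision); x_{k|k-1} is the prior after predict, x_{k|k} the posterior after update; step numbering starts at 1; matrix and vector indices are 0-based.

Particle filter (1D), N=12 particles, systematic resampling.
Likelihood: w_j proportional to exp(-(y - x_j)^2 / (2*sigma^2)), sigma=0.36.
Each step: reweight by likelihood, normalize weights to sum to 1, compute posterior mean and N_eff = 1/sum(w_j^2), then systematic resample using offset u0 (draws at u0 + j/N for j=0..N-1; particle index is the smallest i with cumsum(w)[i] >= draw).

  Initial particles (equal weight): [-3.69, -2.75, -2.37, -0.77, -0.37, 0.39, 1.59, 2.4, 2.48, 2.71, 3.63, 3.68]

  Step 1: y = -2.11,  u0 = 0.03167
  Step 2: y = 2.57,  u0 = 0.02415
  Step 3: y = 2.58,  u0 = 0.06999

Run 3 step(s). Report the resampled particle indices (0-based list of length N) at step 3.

resampled_idx = [0, 1, 2, 3, 4, 5, 6, 7, 8, 9, 10, 11]

step 1: w=[0.0001, 0.2107, 0.7882, 0.0010, 0.0000, 0.0000, 0.0000, 0.0000, 0.0000, 0.0000, 0.0000, 0.0000]  mean=-2.4485  Neff=1.5022  idx=[1, 1, 1, 2, 2, 2, 2, 2, 2, 2, 2, 2]
step 2: w=[0.0000, 0.0000, 0.0000, 0.1111, 0.1111, 0.1111, 0.1111, 0.1111, 0.1111, 0.1111, 0.1111, 0.1111]  mean=-2.3700  Neff=9.0000  idx=[3, 3, 4, 5, 6, 6, 7, 8, 9, 9, 10, 11]
step 3: w=[0.0833, 0.0833, 0.0833, 0.0833, 0.0833, 0.0833, 0.0833, 0.0833, 0.0833, 0.0833, 0.0833, 0.0833]  mean=-2.3700  Neff=12.0000  idx=[0, 1, 2, 3, 4, 5, 6, 7, 8, 9, 10, 11]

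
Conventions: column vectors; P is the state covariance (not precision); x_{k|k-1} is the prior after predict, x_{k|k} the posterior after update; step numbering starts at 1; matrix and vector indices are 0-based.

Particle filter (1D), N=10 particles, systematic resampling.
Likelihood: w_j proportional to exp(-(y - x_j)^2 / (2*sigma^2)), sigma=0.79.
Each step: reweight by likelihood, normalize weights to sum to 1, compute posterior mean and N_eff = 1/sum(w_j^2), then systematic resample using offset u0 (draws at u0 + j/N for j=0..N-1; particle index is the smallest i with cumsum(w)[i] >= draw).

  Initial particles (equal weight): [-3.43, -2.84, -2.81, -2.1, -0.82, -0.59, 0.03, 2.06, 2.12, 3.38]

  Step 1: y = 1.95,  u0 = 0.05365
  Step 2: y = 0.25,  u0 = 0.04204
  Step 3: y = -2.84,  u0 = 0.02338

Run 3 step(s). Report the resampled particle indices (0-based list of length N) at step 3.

resampled_idx = [0, 1, 1, 2, 3, 4, 5, 6, 7, 8]

step 1: w=[0.0000, 0.0000, 0.0000, 0.0000, 0.0010, 0.0026, 0.0235, 0.4457, 0.4398, 0.0875]  mean=2.1446  Neff=2.4980  idx=[7, 7, 7, 7, 7, 8, 8, 8, 8, 9]
step 2: w=[0.1197, 0.1197, 0.1197, 0.1197, 0.1197, 0.1003, 0.1003, 0.1003, 0.1003, 0.0006]  mean=2.0849  Neff=8.9442  idx=[0, 1, 2, 2, 3, 4, 5, 6, 7, 8]
step 3: w=[0.1178, 0.1178, 0.1178, 0.1178, 0.1178, 0.1178, 0.0733, 0.0733, 0.0733, 0.0733]  mean=2.0776  Neff=9.5471  idx=[0, 1, 1, 2, 3, 4, 5, 6, 7, 8]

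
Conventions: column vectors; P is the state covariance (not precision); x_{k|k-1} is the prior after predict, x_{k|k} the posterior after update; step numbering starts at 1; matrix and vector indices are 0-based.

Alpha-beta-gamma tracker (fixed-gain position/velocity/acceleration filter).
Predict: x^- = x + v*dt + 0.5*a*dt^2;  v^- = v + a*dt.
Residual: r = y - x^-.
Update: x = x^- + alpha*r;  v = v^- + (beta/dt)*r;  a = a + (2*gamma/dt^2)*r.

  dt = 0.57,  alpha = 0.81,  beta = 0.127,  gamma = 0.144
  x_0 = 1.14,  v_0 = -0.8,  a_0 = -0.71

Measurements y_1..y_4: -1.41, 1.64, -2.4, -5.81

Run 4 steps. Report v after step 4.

step 1: x_pred=0.5687  r=-1.9787  x^+=-1.0341  v^+=-1.6456  a^+=-2.4639
step 2: x_pred=-2.3723  r=4.0123  x^+=0.8777  v^+=-2.1560  a^+=1.0927
step 3: x_pred=-0.1738  r=-2.2262  x^+=-1.9770  v^+=-2.0292  a^+=-0.8807
step 4: x_pred=-3.2768  r=-2.5332  x^+=-5.3287  v^+=-3.0957  a^+=-3.1263

v_post = -3.0957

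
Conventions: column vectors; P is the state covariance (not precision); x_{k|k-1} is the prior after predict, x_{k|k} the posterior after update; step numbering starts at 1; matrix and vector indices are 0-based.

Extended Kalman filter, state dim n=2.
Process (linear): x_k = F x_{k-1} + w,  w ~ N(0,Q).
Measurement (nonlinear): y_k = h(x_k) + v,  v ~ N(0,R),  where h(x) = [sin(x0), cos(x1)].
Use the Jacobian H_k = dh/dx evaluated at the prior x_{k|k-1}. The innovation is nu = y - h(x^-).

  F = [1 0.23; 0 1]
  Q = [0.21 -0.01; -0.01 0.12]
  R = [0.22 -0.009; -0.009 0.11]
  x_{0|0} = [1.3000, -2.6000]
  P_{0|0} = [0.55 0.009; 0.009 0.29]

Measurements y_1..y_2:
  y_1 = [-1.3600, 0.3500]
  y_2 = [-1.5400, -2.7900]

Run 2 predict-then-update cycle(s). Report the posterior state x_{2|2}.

x_post = [-1.8463, -3.6679]

step 1: x^-=[0.7020, -2.6000]  P^-=[0.7795 0.0657; 0.0657 0.4100]  H_jac=[0.7636 0.0000; 0.0000 0.5155]  S=[0.6744 0.0169; 0.0169 0.2190]  K=[0.8803 0.0869; 0.0503 0.9614]  nu=[-2.0057, 1.2069]  x^+=[-0.9588, -1.5407]  P^+=[0.2526 0.0032; 0.0032 0.2043]
step 2: x^-=[-1.3131, -1.5407]  P^-=[0.4749 0.0402; 0.0402 0.3243]  H_jac=[0.2548 0.0000; 0.0000 0.9995]  S=[0.2508 0.0012; 0.0012 0.4340]  K=[0.4820 0.0911; 0.0371 0.7468]  nu=[-0.5730, -2.8201]  x^+=[-1.8463, -3.6679]  P^+=[0.4129 0.0057; 0.0057 0.0818]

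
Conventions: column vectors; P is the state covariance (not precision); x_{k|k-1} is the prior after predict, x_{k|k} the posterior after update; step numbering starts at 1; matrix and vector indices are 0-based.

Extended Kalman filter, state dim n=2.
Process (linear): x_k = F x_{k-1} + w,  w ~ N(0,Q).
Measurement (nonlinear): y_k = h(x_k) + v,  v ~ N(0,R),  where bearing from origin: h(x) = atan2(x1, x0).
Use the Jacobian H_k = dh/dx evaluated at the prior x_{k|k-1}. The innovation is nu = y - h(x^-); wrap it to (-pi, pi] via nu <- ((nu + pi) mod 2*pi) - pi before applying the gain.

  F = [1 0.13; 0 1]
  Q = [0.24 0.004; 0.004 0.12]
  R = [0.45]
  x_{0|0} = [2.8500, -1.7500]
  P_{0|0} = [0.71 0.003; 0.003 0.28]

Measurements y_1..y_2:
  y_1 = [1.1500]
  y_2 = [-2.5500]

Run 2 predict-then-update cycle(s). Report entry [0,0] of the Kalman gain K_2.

K[0,0] = 0.3040

step 1: x^-=[2.6225, -1.7500]  P^-=[0.9555 0.0434; 0.0434 0.4000]  H_jac=[0.1761 0.2638]  S=[0.5115]  K=[0.3513; 0.2213]  nu=[1.7384]  x^+=[3.2332, -1.3653]  P^+=[0.8924 0.0036; 0.0036 0.3750]
step 2: x^-=[3.0557, -1.3653]  P^-=[1.1397 0.0564; 0.0564 0.4950]  H_jac=[0.1219 0.2728]  S=[0.5075]  K=[0.3040; 0.2796]  nu=[-2.1298]  x^+=[2.4082, -1.9608]  P^+=[1.0928 0.0132; 0.0132 0.4553]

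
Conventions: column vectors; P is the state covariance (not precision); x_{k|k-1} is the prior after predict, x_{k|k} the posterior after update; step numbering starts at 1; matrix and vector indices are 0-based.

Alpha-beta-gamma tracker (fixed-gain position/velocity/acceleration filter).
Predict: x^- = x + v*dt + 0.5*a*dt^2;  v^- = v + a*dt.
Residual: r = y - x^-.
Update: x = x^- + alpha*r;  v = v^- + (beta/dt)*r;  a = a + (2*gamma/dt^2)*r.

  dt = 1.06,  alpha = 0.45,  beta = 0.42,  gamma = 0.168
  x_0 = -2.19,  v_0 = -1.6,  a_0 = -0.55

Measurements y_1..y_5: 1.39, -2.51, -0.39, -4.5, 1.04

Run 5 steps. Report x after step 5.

x_post = -0.5920

step 1: x_pred=-4.1950  r=5.5850  x^+=-1.6817  v^+=0.0299  a^+=1.1201
step 2: x_pred=-1.0207  r=-1.4893  x^+=-1.6909  v^+=0.6272  a^+=0.6748
step 3: x_pred=-0.6470  r=0.2570  x^+=-0.5314  v^+=1.4443  a^+=0.7516
step 4: x_pred=1.4218  r=-5.9218  x^+=-1.2430  v^+=-0.1054  a^+=-1.0192
step 5: x_pred=-1.9273  r=2.9673  x^+=-0.5920  v^+=-0.0100  a^+=-0.1319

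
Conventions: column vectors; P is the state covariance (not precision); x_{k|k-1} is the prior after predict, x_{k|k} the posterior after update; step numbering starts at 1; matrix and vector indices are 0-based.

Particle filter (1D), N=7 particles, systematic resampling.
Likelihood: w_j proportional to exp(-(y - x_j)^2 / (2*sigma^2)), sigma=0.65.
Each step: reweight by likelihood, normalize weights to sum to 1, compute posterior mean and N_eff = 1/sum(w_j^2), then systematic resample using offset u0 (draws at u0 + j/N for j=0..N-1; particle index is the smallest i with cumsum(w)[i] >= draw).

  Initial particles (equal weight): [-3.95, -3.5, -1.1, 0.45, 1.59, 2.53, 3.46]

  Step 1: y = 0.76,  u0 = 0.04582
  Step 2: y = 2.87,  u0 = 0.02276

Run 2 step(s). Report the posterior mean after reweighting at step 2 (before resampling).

step 1: w=[0.0000, 0.0000, 0.0121, 0.6484, 0.3215, 0.0178, 0.0001]  mean=0.8352  Neff=1.9073  idx=[3, 3, 3, 3, 3, 4, 4]
step 2: w=[0.0033, 0.0033, 0.0033, 0.0033, 0.0033, 0.4916, 0.4916]  mean=1.5710  Neff=2.0683  idx=[5, 5, 5, 5, 6, 6, 6]

post_mean = 1.5710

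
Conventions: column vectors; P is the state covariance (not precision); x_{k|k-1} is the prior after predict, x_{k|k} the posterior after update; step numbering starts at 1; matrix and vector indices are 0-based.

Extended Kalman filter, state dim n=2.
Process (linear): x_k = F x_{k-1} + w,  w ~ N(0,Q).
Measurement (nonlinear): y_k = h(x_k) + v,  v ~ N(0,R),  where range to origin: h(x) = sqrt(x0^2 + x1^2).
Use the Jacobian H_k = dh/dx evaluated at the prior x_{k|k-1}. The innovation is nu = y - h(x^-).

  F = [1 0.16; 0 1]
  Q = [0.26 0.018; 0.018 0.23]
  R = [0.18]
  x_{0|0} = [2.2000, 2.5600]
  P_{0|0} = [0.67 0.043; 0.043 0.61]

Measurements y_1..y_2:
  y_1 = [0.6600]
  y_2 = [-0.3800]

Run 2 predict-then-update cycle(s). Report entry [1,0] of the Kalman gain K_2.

K[1,0] = 0.5527

step 1: x^-=[2.6096, 2.5600]  P^-=[0.9594 0.1586; 0.1586 0.8400]  H_jac=[0.7139 0.7003]  S=[1.2394]  K=[0.6422; 0.5660]  nu=[-2.9956]  x^+=[0.6859, 0.8646]  P^+=[0.4482 -0.2919; -0.2919 0.4430]
step 2: x^-=[0.8242, 0.8646]  P^-=[0.6262 -0.2030; -0.2030 0.6730]  H_jac=[0.6900 0.7238]  S=[0.6280]  K=[0.4541; 0.5527]  nu=[-1.5745]  x^+=[0.1092, -0.0056]  P^+=[0.4967 -0.3606; -0.3606 0.4812]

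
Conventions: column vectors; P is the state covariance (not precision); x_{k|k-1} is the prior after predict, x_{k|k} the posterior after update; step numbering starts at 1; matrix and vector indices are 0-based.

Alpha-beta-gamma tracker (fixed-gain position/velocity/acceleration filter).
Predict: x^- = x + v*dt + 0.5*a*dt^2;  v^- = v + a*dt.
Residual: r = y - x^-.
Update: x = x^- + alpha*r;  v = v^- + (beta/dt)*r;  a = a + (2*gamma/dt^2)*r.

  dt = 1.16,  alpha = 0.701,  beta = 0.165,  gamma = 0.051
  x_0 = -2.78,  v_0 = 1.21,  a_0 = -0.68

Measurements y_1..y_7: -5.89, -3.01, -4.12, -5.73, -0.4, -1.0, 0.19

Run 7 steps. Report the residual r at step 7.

step 1: x_pred=-1.8339  r=-4.0561  x^+=-4.6772  v^+=-0.1557  a^+=-0.9875
step 2: x_pred=-5.5223  r=2.5123  x^+=-3.7612  v^+=-0.9439  a^+=-0.7970
step 3: x_pred=-5.3923  r=1.2723  x^+=-4.5004  v^+=-1.6874  a^+=-0.7006
step 4: x_pred=-6.9292  r=1.1992  x^+=-6.0886  v^+=-2.3295  a^+=-0.6097
step 5: x_pred=-9.2010  r=8.8010  x^+=-3.0315  v^+=-1.7849  a^+=0.0575
step 6: x_pred=-5.0633  r=4.0633  x^+=-2.2149  v^+=-1.1403  a^+=0.3655
step 7: x_pred=-3.2918  r=3.4818  x^+=-0.8511  v^+=-0.2211  a^+=0.6294

resid = 3.4818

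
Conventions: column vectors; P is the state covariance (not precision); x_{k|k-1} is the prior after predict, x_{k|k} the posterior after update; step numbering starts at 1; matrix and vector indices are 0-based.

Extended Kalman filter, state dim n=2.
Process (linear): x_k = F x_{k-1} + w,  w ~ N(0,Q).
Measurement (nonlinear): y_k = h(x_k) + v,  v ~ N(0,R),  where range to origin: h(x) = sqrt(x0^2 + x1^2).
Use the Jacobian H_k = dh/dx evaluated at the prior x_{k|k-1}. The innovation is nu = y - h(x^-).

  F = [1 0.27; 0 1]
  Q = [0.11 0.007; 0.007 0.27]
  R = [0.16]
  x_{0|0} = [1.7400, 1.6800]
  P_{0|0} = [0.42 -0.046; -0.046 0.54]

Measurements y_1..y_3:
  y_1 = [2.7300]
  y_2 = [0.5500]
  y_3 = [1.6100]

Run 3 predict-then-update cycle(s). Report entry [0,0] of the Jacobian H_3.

step 1: x^-=[2.1936, 1.6800]  P^-=[0.5445 0.1068; 0.1068 0.8100]  H_jac=[0.7939 0.6080]  S=[0.9058]  K=[0.5490; 0.6373]  nu=[-0.0330]  x^+=[2.1755, 1.6590]  P^+=[0.2716 -0.2101; -0.2101 0.4421]
step 2: x^-=[2.6234, 1.6590]  P^-=[0.3003 -0.0838; -0.0838 0.7121]  H_jac=[0.8452 0.5345]  S=[0.5023]  K=[0.4162; 0.6168]  nu=[-2.5539]  x^+=[1.5604, 0.0838]  P^+=[0.2133 -0.2127; -0.2127 0.5210]
step 3: x^-=[1.5830, 0.0838]  P^-=[0.2464 -0.0650; -0.0650 0.7910]  H_jac=[0.9986 0.0528]  S=[0.4011]  K=[0.6050; -0.0577]  nu=[0.0248]  x^+=[1.5980, 0.0823]  P^+=[0.0996 -0.0510; -0.0510 0.7897]

H_jac[0,0] = 0.9986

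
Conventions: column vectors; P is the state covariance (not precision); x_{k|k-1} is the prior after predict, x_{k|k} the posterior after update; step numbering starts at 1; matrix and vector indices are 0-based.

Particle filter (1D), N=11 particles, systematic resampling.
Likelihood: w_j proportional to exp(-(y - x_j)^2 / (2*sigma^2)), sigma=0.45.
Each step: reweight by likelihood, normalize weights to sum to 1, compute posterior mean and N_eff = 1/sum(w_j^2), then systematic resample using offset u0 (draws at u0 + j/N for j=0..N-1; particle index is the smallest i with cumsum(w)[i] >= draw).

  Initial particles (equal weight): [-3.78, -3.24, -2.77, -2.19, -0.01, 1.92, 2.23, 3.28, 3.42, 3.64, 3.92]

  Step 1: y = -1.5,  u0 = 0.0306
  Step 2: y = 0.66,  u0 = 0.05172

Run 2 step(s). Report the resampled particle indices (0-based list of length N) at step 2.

resampled_idx = [1, 2, 3, 4, 5, 6, 6, 7, 8, 9, 10]

step 1: w=[0.0000, 0.0017, 0.0561, 0.9296, 0.0125, 0.0000, 0.0000, 0.0000, 0.0000, 0.0000, 0.0000]  mean=-2.1970  Neff=1.1528  idx=[2, 3, 3, 3, 3, 3, 3, 3, 3, 3, 3]
step 2: w=[0.0000, 0.1000, 0.1000, 0.1000, 0.1000, 0.1000, 0.1000, 0.1000, 0.1000, 0.1000, 0.1000]  mean=-2.1900  Neff=10.0002  idx=[1, 2, 3, 4, 5, 6, 6, 7, 8, 9, 10]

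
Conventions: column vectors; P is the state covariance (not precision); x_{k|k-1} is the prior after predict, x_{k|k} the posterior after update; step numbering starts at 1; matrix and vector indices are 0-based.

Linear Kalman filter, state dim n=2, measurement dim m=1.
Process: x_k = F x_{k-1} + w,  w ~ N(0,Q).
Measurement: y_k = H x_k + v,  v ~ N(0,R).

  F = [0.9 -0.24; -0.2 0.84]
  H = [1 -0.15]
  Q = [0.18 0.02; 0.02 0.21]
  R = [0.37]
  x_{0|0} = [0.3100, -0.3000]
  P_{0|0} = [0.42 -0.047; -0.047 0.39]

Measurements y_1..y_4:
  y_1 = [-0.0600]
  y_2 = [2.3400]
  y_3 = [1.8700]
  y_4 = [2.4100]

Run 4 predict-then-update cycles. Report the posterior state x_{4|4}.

x_post = [1.9103, -1.3270]

step 1: x^-=[0.3510, -0.3140]  P^-=[0.5630 -0.1720; -0.1720 0.5178]  S=[0.9962]  K=[0.5910; -0.2506]  nu=[-0.4581]  x^+=[0.0803, -0.1992]  P^+=[0.2150 -0.0245; -0.0245 0.4552]
step 2: x^-=[0.1200, -0.1834]  P^-=[0.3909 -0.1301; -0.1301 0.5480]  S=[0.8123]  K=[0.5053; -0.2614]  nu=[2.1925]  x^+=[1.2279, -0.7565]  P^+=[0.1835 -0.0228; -0.0228 0.4925]
step 3: x^-=[1.2866, -0.8810]  P^-=[0.3669 -0.1307; -0.1307 0.5725]  S=[0.7890]  K=[0.4899; -0.2745]  nu=[0.4512]  x^+=[1.5077, -1.0049]  P^+=[0.1776 -0.0246; -0.0246 0.5131]
step 4: x^-=[1.5981, -1.1456]  P^-=[0.3640 -0.1352; -0.1352 0.5874]  S=[0.7878]  K=[0.4878; -0.2834]  nu=[0.6401]  x^+=[1.9103, -1.3270]  P^+=[0.1766 -0.0263; -0.0263 0.5241]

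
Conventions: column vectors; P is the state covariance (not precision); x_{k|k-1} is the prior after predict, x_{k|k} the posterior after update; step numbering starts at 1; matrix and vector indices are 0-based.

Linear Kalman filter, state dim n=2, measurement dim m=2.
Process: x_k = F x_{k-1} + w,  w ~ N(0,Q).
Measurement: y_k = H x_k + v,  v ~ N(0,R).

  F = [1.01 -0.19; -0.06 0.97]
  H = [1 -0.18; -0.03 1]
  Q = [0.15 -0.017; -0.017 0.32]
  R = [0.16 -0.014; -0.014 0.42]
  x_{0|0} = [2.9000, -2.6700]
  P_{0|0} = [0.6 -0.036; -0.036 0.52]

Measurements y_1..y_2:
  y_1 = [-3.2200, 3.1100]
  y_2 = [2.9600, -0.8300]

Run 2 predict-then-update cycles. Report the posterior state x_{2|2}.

step 1: x^-=[3.4363, -2.7639]  P^-=[0.7946 -0.1849; -0.1849 0.8156]  S=[1.0476 -0.3705; -0.3705 1.2474]  K=[0.8169 0.0753; -0.0936 0.6305]  nu=[-7.1538, 5.9770]  x^+=[-1.9576, 1.6742]  P^+=[0.1340 0.0242; 0.0242 0.2668]
step 2: x^-=[-2.2952, 1.7414]  P^-=[0.2870 -0.0503; -0.0503 0.5687]  S=[0.4836 -0.1755; -0.1755 0.9920]  K=[0.6313 0.0523; -0.1144 0.5546]  nu=[5.5687, -2.6403]  x^+=[1.0821, -0.3597]  P^+=[0.1032 0.0162; 0.0162 0.2350]

x_post = [1.0821, -0.3597]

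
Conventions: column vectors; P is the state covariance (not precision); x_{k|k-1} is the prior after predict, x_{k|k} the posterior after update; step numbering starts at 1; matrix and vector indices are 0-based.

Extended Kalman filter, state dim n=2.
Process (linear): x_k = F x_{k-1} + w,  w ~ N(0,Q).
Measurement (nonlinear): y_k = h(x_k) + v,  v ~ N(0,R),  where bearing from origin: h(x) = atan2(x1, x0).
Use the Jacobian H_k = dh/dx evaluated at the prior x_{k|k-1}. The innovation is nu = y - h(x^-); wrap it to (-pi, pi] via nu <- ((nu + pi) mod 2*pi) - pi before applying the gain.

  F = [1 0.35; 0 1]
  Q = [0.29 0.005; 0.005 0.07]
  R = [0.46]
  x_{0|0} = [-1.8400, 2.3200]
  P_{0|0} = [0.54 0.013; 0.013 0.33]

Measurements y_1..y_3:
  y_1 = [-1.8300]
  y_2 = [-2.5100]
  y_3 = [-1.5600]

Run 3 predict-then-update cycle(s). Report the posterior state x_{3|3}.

step 1: x^-=[-1.0280, 2.3200]  P^-=[0.8795 0.1335; 0.1335 0.4000]  H_jac=[-0.3603 -0.1596]  S=[0.5997]  K=[-0.5639; -0.1867]  nu=[2.4653]  x^+=[-2.4182, 1.8598]  P^+=[0.6888 0.0704; 0.0704 0.3791]
step 2: x^-=[-1.7673, 1.8598]  P^-=[1.0745 0.2080; 0.2080 0.4491]  H_jac=[-0.2825 -0.2685]  S=[0.6097]  K=[-0.5895; -0.2942]  nu=[1.4425]  x^+=[-2.6177, 1.4354]  P^+=[0.8626 0.1023; 0.1023 0.3963]
step 3: x^-=[-2.1153, 1.4354]  P^-=[1.2727 0.2460; 0.2460 0.4663]  H_jac=[-0.2197 -0.3237]  S=[0.6052]  K=[-0.5935; -0.3387]  nu=[2.1778]  x^+=[-3.4078, 0.6979]  P^+=[1.0596 0.1244; 0.1244 0.3969]

x_post = [-3.4078, 0.6979]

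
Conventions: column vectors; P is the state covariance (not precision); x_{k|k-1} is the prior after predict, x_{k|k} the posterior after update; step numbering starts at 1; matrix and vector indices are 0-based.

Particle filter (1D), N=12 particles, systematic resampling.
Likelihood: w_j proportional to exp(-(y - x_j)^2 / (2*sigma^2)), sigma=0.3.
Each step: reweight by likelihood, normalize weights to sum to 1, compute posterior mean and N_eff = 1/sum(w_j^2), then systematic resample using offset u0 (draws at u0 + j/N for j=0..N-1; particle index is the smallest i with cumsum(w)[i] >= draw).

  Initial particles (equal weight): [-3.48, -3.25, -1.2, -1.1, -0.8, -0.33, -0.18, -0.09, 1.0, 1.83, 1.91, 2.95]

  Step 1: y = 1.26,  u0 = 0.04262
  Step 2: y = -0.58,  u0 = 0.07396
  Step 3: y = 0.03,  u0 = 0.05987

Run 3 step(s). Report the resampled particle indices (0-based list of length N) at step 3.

resampled_idx = [0, 1, 2, 3, 4, 5, 6, 7, 8, 9, 10, 11]

step 1: w=[0.0000, 0.0000, 0.0000, 0.0000, 0.0000, 0.0000, 0.0000, 0.0000, 0.7253, 0.1737, 0.1010, 0.0000]  mean=1.2360  Neff=1.7655  idx=[8, 8, 8, 8, 8, 8, 8, 8, 8, 9, 9, 10]
step 2: w=[0.1111, 0.1111, 0.1111, 0.1111, 0.1111, 0.1111, 0.1111, 0.1111, 0.1111, 0.0000, 0.0000, 0.0000]  mean=1.0000  Neff=9.0000  idx=[0, 1, 2, 2, 3, 4, 5, 5, 6, 7, 8, 8]
step 3: w=[0.0833, 0.0833, 0.0833, 0.0833, 0.0833, 0.0833, 0.0833, 0.0833, 0.0833, 0.0833, 0.0833, 0.0833]  mean=1.0000  Neff=12.0000  idx=[0, 1, 2, 3, 4, 5, 6, 7, 8, 9, 10, 11]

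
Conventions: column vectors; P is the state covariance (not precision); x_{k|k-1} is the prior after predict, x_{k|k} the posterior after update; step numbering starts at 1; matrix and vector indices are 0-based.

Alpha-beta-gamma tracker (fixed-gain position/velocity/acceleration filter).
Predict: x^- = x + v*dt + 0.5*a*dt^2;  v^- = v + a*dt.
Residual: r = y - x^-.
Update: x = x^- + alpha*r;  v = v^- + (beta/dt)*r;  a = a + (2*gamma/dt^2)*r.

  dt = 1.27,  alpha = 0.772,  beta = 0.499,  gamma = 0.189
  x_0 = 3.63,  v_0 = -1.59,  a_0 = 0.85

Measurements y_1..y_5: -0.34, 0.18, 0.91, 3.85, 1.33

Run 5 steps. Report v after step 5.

v_post = 1.6718

step 1: x_pred=2.2962  r=-2.6362  x^+=0.2610  v^+=-1.5463  a^+=0.2322
step 2: x_pred=-1.5155  r=1.6955  x^+=-0.2066  v^+=-0.5852  a^+=0.6295
step 3: x_pred=-0.4421  r=1.3521  x^+=0.6017  v^+=0.7456  a^+=0.9464
step 4: x_pred=2.3118  r=1.5382  x^+=3.4993  v^+=2.5519  a^+=1.3069
step 5: x_pred=7.7942  r=-6.4642  x^+=2.8038  v^+=1.6718  a^+=-0.2080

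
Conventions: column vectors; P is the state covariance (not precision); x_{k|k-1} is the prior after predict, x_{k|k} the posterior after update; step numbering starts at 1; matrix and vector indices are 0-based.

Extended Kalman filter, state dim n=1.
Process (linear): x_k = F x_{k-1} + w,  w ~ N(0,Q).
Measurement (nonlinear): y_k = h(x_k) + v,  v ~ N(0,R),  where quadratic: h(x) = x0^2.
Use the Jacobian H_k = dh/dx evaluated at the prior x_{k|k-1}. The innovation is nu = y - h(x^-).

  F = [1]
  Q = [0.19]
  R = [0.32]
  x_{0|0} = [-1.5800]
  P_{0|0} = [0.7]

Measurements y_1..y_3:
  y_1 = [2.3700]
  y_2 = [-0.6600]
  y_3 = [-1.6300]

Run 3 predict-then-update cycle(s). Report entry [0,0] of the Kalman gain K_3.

K[0,0] = -0.4105

step 1: x^-=[-1.5800]  P^-=[0.8900]  H_jac=[-3.1600]  S=[9.2072]  K=[-0.3055]  nu=[-0.1264]  x^+=[-1.5414]  P^+=[0.0309]
step 2: x^-=[-1.5414]  P^-=[0.2209]  H_jac=[-3.0828]  S=[2.4196]  K=[-0.2815]  nu=[-3.0359]  x^+=[-0.6868]  P^+=[0.0292]
step 3: x^-=[-0.6868]  P^-=[0.2192]  H_jac=[-1.3737]  S=[0.7337]  K=[-0.4105]  nu=[-2.1018]  x^+=[0.1758]  P^+=[0.0956]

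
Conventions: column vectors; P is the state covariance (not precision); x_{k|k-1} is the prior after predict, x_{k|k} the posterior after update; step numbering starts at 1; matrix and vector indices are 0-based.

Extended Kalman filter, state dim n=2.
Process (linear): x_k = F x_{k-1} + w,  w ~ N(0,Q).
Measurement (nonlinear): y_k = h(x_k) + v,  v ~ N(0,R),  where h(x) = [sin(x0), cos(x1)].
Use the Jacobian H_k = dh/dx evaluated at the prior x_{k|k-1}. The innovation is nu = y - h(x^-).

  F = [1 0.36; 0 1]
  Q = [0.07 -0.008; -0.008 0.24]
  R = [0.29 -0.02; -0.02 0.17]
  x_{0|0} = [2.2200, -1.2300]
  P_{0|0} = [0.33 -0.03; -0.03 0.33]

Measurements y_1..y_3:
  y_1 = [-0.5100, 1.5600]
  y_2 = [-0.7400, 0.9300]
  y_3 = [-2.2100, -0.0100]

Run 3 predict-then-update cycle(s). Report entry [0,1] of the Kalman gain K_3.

step 1: x^-=[1.7772, -1.2300]  P^-=[0.4212 0.0808; 0.0808 0.5700]  H_jac=[-0.2049 0.0000; 0.0000 0.9425]  S=[0.3077 -0.0356; -0.0356 0.6763]  K=[-0.2691 0.0984; 0.0383 0.7963]  nu=[-1.4888, 1.2258]  x^+=[2.2985, -0.3110]  P^+=[0.3904 0.0235; 0.0235 0.1428]
step 2: x^-=[2.1866, -0.3110]  P^-=[0.4958 0.0669; 0.0669 0.3828]  H_jac=[-0.5776 0.0000; 0.0000 0.3060]  S=[0.4554 -0.0318; -0.0318 0.2058]  K=[-0.6287 0.0022; -0.0456 0.5620]  nu=[-1.5563, -0.0220]  x^+=[3.1650, -0.2524]  P^+=[0.3157 0.0423; 0.0423 0.3152]
step 3: x^-=[3.0741, -0.2524]  P^-=[0.4571 0.1478; 0.1478 0.5552]  H_jac=[-0.9977 0.0000; 0.0000 0.2498]  S=[0.7450 -0.0568; -0.0568 0.2046]  K=[-0.6113 0.0106; -0.1494 0.6362]  nu=[-2.2774, -0.9783]  x^+=[4.4560, -0.5345]  P^+=[0.1779 0.0562; 0.0562 0.4450]

K[0,1] = 0.0106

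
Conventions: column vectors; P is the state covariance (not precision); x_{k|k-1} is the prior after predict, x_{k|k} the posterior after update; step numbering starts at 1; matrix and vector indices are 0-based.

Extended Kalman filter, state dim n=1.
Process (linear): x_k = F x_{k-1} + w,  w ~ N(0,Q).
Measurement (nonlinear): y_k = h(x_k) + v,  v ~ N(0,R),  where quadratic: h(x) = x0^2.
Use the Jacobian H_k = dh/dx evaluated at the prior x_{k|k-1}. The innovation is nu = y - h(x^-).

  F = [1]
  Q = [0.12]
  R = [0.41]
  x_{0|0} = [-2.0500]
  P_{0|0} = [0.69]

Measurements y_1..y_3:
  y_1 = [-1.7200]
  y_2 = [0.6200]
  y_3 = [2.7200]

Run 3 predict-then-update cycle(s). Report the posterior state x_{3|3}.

x_post = [-1.5013]

step 1: x^-=[-2.0500]  P^-=[0.8100]  H_jac=[-4.1000]  S=[14.0261]  K=[-0.2368]  nu=[-5.9225]  x^+=[-0.6477]  P^+=[0.0237]
step 2: x^-=[-0.6477]  P^-=[0.1437]  H_jac=[-1.2954]  S=[0.6511]  K=[-0.2859]  nu=[0.2005]  x^+=[-0.7050]  P^+=[0.0905]
step 3: x^-=[-0.7050]  P^-=[0.2105]  H_jac=[-1.4100]  S=[0.8285]  K=[-0.3582]  nu=[2.2230]  x^+=[-1.5013]  P^+=[0.1042]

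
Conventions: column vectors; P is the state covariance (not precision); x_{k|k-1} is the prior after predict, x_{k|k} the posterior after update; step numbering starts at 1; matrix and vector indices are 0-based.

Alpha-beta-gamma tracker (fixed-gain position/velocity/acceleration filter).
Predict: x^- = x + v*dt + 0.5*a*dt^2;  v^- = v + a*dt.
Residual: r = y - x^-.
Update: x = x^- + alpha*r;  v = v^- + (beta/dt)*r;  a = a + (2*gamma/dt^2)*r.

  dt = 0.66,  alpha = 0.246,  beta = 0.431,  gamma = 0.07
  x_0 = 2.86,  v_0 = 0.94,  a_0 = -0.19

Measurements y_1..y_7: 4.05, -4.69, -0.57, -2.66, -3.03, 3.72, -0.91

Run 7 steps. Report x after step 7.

x_post = -1.0384

step 1: x_pred=3.4390  r=0.6110  x^+=3.5893  v^+=1.2136  a^+=0.0064
step 2: x_pred=4.3917  r=-9.0817  x^+=2.1576  v^+=-4.7128  a^+=-2.9124
step 3: x_pred=-1.5872  r=1.0172  x^+=-1.3370  v^+=-5.9708  a^+=-2.5855
step 4: x_pred=-5.8408  r=3.1808  x^+=-5.0583  v^+=-5.6000  a^+=-1.5632
step 5: x_pred=-9.0948  r=6.0648  x^+=-7.6029  v^+=-2.6713  a^+=0.3860
step 6: x_pred=-9.2818  r=13.0018  x^+=-6.0834  v^+=6.0741  a^+=4.5647
step 7: x_pred=-1.0803  r=0.1703  x^+=-1.0384  v^+=9.1980  a^+=4.6195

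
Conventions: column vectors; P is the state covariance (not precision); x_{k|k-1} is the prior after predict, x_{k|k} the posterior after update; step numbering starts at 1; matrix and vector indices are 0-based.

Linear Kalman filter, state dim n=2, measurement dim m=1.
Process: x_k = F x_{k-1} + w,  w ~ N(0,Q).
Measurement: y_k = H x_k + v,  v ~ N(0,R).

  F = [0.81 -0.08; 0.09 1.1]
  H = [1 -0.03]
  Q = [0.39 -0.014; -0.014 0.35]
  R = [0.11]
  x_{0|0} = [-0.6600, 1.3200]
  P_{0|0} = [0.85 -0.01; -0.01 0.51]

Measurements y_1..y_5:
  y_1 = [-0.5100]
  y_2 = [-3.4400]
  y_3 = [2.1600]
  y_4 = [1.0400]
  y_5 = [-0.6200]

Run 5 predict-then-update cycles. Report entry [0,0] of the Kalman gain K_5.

step 1: x^-=[-0.6402, 1.3926]  P^-=[0.9522 -0.0058; -0.0058 0.9720]  S=[1.0635]  K=[0.8956; -0.0328]  nu=[0.1720]  x^+=[-0.4862, 1.3870]  P^+=[0.0993 0.0255; 0.0255 0.9709]
step 2: x^-=[-0.5048, 1.4819]  P^-=[0.4580 -0.0696; -0.0696 1.5306]  S=[0.5736]  K=[0.8022; -0.2015]  nu=[-2.8908]  x^+=[-2.8237, 2.0643]  P^+=[0.0889 0.0231; 0.0231 1.5073]
step 3: x^-=[-2.4523, 2.0166]  P^-=[0.4550 -0.1198; -0.1198 2.1791]  S=[0.5742]  K=[0.7987; -0.3225]  nu=[4.6728]  x^+=[1.2800, 0.5097]  P^+=[0.0887 0.0281; 0.0281 2.1194]
step 4: x^-=[0.9961, 0.6759]  P^-=[0.4581 -0.1692; -0.1692 2.9208]  S=[0.5809]  K=[0.7974; -0.4421]  nu=[0.0642]  x^+=[1.0473, 0.6475]  P^+=[0.0888 0.0356; 0.0356 2.8072]
step 5: x^-=[0.7965, 0.8065]  P^-=[0.4616 -0.2231; -0.2231 3.7545]  S=[0.5884]  K=[0.7959; -0.5706]  nu=[-1.3923]  x^+=[-0.3117, 1.6010]  P^+=[0.0889 0.0441; 0.0441 3.5629]

K[0,0] = 0.7959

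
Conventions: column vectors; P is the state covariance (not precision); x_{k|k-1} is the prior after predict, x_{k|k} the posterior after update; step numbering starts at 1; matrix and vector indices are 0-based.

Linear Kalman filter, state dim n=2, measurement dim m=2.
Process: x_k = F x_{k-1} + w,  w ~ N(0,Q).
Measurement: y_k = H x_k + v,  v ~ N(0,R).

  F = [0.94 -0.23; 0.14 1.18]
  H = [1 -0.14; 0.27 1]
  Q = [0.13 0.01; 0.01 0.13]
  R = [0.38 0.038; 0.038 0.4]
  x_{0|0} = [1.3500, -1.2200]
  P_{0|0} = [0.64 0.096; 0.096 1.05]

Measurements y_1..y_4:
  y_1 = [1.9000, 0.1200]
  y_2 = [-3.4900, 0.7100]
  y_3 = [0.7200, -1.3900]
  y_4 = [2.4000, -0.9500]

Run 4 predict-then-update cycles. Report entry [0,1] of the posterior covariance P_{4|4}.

step 1: x^-=[1.5496, -1.2506]  P^-=[0.7095 -0.0874; -0.0874 1.6363]  S=[1.1461 -0.0836; -0.0836 2.0408]  K=[0.6354 0.0771; -0.2191 0.7812]  nu=[0.1753, 0.9522]  x^+=[1.7344, -0.5451]  P^+=[0.2429 -0.0106; -0.0106 0.3070]
step 2: x^-=[1.7557, -0.4004]  P^-=[0.3654 -0.0528; -0.0528 0.5588]  S=[0.7712 0.0077; 0.0077 0.9569]  K=[0.4830 0.0441; -0.1755 0.5704]  nu=[-5.3018, 0.6364]  x^+=[-0.7771, 0.8933]  P^+=[0.1833 -0.0135; -0.0135 0.2252]
step 3: x^-=[-0.9360, 0.9453]  P^-=[0.3097 -0.0415; -0.0415 0.4426]  S=[0.7101 0.0197; 0.0197 0.8428]  K=[0.4433 0.0396; -0.1601 0.5156]  nu=[1.7883, -2.0826]  x^+=[-0.2256, -0.4148]  P^+=[0.1682 -0.0127; -0.0127 0.2036]
step 4: x^-=[-0.1167, -0.5211]  P^-=[0.2949 -0.0368; -0.0368 0.4126]  S=[0.6933 0.0244; 0.0244 0.8142]  K=[0.4314 0.0396; -0.1540 0.4992]  nu=[2.4437, -0.3974]  x^+=[0.9218, -1.0958]  P^+=[0.1638 -0.0120; -0.0120 0.1970]

P_post[0,1] = -0.0120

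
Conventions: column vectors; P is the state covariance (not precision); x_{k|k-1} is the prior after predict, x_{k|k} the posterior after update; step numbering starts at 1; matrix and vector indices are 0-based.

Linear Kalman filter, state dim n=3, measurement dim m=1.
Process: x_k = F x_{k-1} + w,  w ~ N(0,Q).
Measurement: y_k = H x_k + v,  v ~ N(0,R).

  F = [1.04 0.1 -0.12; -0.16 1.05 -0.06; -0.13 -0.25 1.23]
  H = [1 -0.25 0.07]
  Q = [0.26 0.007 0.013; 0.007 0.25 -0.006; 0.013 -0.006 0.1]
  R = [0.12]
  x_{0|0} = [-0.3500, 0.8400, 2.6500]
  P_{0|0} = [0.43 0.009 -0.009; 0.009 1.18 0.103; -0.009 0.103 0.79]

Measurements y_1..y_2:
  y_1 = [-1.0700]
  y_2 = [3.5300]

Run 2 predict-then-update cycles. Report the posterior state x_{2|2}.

x_post = [2.6422, 1.2983, 1.8504]

step 1: x^-=[-0.5980, 0.7790, 3.0950]  P^-=[0.7499 0.0615 -0.1896; 0.0615 1.5486 -0.2297; -0.1896 -0.2297 1.3163]  S=[0.9239]  K=[0.7807; -0.3699; -0.0433]  nu=[-0.4939]  x^+=[-0.9836, 0.9617, 3.1164]  P^+=[0.1868 0.3283 -0.1583; 0.3283 1.4222 -0.2445; -0.1583 -0.2445 1.3146]
step 2: x^-=[-1.3007, 0.9802, 3.7206]  P^-=[0.6089 0.5271 -0.5739; 0.5271 1.7450 -0.7937; -0.5739 -0.7937 2.4032]  S=[0.5336]  K=[0.8188; 0.0661; -0.3884]  nu=[4.8153]  x^+=[2.6422, 1.2983, 1.8504]  P^+=[0.2511 0.4982 -0.4042; 0.4982 1.7427 -0.7800; -0.4042 -0.7800 2.3227]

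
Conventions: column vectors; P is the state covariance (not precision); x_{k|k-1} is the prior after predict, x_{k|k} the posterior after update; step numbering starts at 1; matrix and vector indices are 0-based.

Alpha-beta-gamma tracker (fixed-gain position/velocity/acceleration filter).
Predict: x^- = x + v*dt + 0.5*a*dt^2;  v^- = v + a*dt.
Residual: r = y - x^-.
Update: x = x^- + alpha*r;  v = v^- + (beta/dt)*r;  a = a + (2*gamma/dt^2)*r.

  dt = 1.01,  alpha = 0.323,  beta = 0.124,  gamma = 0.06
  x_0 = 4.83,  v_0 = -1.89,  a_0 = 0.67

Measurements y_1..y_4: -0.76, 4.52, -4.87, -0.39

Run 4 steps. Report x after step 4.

x_post = -1.4190

step 1: x_pred=3.2628  r=-4.0228  x^+=1.9635  v^+=-1.7072  a^+=0.1968
step 2: x_pred=0.3396  r=4.1804  x^+=1.6898  v^+=-0.9952  a^+=0.6885
step 3: x_pred=1.0359  r=-5.9059  x^+=-0.8717  v^+=-1.0249  a^+=-0.0062
step 4: x_pred=-1.9100  r=1.5200  x^+=-1.4190  v^+=-0.8445  a^+=0.1726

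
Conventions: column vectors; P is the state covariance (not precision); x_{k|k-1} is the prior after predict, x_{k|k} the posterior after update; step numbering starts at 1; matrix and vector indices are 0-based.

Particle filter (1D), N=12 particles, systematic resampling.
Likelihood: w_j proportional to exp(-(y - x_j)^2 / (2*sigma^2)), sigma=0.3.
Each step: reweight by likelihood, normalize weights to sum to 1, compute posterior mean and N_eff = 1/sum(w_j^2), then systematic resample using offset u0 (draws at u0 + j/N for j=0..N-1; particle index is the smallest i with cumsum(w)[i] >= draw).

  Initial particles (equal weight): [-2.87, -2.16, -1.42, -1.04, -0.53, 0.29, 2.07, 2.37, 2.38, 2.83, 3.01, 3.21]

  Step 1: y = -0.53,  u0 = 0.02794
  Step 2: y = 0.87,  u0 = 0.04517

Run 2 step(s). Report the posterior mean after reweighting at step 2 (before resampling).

step 1: w=[0.0000, 0.0000, 0.0096, 0.1854, 0.7862, 0.0188, 0.0000, 0.0000, 0.0000, 0.0000, 0.0000, 0.0000]  mean=-0.6177  Neff=1.5315  idx=[3, 3, 3, 4, 4, 4, 4, 4, 4, 4, 4, 4]
step 2: w=[0.0000, 0.0000, 0.0000, 0.1111, 0.1111, 0.1111, 0.1111, 0.1111, 0.1111, 0.1111, 0.1111, 0.1111]  mean=-0.5300  Neff=9.0005  idx=[3, 4, 4, 5, 6, 7, 7, 8, 9, 10, 10, 11]

post_mean = -0.5300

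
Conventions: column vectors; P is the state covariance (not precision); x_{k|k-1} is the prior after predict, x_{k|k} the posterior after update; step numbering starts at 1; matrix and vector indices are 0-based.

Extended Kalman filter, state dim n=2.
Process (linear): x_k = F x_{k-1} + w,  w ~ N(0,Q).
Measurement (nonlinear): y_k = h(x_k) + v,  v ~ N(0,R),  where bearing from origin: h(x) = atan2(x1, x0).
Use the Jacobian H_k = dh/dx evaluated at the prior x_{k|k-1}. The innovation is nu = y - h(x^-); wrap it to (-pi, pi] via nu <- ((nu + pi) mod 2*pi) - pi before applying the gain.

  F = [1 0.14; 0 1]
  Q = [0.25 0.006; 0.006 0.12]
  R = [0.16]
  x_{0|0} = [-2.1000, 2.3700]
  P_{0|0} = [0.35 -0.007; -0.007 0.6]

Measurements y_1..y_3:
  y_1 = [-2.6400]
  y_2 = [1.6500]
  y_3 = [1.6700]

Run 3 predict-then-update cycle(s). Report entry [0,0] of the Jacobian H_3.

step 1: x^-=[-1.7682, 2.3700]  P^-=[0.6098 0.0830; 0.0830 0.7200]  H_jac=[-0.2711 -0.2022]  S=[0.2434]  K=[-0.7482; -0.6908]  nu=[1.4314]  x^+=[-2.8392, 1.3812]  P^+=[0.4736 -0.0428; -0.0428 0.6039]
step 2: x^-=[-2.6458, 1.3812]  P^-=[0.7234 0.0478; 0.0478 0.7239]  H_jac=[-0.1550 -0.2970]  S=[0.2456]  K=[-0.5144; -0.9054]  nu=[-1.0105]  x^+=[-2.1261, 2.2961]  P^+=[0.6584 -0.0666; -0.0666 0.5225]
step 3: x^-=[-1.8046, 2.2961]  P^-=[0.9000 0.0125; 0.0125 0.6425]  H_jac=[-0.2692 -0.2116]  S=[0.2554]  K=[-0.9590; -0.5455]  nu=[-0.5669]  x^+=[-1.2610, 2.6053]  P^+=[0.6651 -0.1211; -0.1211 0.5665]

H_jac[0,0] = -0.2692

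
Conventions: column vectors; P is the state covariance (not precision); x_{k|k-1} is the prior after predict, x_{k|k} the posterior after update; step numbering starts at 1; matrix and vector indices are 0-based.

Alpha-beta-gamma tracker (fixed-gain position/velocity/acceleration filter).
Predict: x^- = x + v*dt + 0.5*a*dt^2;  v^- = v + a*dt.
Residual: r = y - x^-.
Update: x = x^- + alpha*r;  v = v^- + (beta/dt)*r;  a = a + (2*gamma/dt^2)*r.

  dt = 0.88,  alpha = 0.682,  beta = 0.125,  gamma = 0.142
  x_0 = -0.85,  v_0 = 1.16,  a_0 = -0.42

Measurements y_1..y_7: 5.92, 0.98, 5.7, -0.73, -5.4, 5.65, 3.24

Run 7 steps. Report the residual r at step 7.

resid = 6.6059

step 1: x_pred=0.0082  r=5.9118  x^+=4.0400  v^+=1.6301  a^+=1.7481
step 2: x_pred=6.1514  r=-5.1714  x^+=2.6245  v^+=2.4339  a^+=-0.1485
step 3: x_pred=4.7088  r=0.9912  x^+=5.3848  v^+=2.4440  a^+=0.2150
step 4: x_pred=7.6188  r=-8.3488  x^+=1.9249  v^+=1.4473  a^+=-2.8468
step 5: x_pred=2.0963  r=-7.4963  x^+=-3.0162  v^+=-2.1227  a^+=-5.5959
step 6: x_pred=-7.0509  r=12.7009  x^+=1.6111  v^+=-5.2430  a^+=-0.9381
step 7: x_pred=-3.3659  r=6.6059  x^+=1.1393  v^+=-5.1301  a^+=1.4845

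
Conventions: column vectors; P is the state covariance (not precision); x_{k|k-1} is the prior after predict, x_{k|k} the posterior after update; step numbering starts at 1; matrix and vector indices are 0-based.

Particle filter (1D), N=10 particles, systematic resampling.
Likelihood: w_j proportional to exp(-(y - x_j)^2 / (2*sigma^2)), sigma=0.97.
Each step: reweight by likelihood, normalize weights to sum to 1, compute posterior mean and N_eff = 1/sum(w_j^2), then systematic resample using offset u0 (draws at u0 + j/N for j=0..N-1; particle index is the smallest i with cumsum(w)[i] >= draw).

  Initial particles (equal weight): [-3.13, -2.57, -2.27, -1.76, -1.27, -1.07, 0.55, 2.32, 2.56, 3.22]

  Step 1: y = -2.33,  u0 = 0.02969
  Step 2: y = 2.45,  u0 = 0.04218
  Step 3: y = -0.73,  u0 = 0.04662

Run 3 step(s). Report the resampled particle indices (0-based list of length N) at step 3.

resampled_idx = [0, 1, 2, 3, 4, 5, 6, 7, 8, 9]

step 1: w=[0.1577, 0.2149, 0.2211, 0.1864, 0.1219, 0.0953, 0.0027, 0.0000, 0.0000, 0.0000]  mean=-2.1311  Neff=5.5983  idx=[0, 0, 1, 1, 2, 2, 3, 3, 4, 5]
step 2: w=[0.0000, 0.0000, 0.0007, 0.0007, 0.0033, 0.0033, 0.0369, 0.0369, 0.2907, 0.6275]  mean=-1.1891  Neff=2.0787  idx=[6, 8, 8, 8, 9, 9, 9, 9, 9, 9]
step 3: w=[0.0648, 0.0975, 0.0975, 0.0975, 0.1071, 0.1071, 0.1071, 0.1071, 0.1071, 0.1071]  mean=-1.1732  Neff=9.8465  idx=[0, 1, 2, 3, 4, 5, 6, 7, 8, 9]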